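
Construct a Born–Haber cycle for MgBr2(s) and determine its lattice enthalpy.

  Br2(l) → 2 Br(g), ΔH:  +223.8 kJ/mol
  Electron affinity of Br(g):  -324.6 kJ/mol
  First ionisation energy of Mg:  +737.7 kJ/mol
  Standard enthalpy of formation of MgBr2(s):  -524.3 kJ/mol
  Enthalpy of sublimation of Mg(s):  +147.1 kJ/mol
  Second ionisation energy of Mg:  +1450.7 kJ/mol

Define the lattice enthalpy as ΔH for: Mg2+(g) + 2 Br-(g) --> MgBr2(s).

U = -2434.4 kJ/mol

ΔHf° = 1·ΔHsub + 1·(ΣIE) + 1·D(Br2) + 2·EA + U
-524.3 = 1·(+147.1) + 1·(+2188.4) + 1·(+223.8) + 2·(-324.6) + U
U = -524.3 − (+1910.1) = -2434.4 kJ/mol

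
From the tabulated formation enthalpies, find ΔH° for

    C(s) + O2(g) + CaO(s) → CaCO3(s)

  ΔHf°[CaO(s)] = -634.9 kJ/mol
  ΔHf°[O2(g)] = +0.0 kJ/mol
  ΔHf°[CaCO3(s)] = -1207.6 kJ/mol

ΔH° = -572.7 kJ/mol

Products: 1·(-1207.6) = -1207.6
Reactants: 1·(+0.0) + 1·(+0.0) + 1·(-634.9) = -634.9
ΔH° = (-1207.6) − (-634.9) = -572.7 kJ/mol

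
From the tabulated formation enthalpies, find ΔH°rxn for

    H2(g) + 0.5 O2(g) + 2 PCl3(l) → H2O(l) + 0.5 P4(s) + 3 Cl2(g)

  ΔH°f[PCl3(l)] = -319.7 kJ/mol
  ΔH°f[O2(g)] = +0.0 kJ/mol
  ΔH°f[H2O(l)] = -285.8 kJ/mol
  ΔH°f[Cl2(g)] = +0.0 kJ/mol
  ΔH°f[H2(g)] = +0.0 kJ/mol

ΔH°rxn = Σ nΔHf°(products) − Σ nΔHf°(reactants).
Products: 1·(-285.8) + 1/2·(+0.0) + 3·(+0.0) = -285.8
Reactants: 1·(+0.0) + 1/2·(+0.0) + 2·(-319.7) = -639.4
ΔH°rxn = (-285.8) − (-639.4) = 353.6 kJ/mol

ΔH°rxn = 353.6 kJ/mol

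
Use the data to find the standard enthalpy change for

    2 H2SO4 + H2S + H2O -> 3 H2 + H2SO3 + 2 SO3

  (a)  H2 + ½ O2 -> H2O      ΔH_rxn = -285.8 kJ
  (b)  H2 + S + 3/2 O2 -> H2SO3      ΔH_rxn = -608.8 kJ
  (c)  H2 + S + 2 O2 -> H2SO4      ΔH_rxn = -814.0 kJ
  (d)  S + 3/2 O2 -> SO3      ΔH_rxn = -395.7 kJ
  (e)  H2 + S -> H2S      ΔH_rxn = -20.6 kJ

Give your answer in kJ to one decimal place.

(a) reversed (H2O must end up as a reactant): +285.8 kJ
(b) as written (H2SO3 already on the product side): -608.8 kJ
(c) reversed and × 2 (reverse to put H2SO4 on the reactant side; scale by 2 for the 2 H2SO4): (-2)·(-814.0) = +1628.0 kJ
(d) × 2 (×2 to match 2 SO3 in the target): (2)·(-395.7) = -791.4 kJ
(e) reversed (H2S must end up as a reactant): +20.6 kJ
ΔH_rxn = (+285.8) + (-608.8) + (+1628.0) + (-791.4) + (+20.6) = 534.2 kJ

ΔH_rxn = 534.2 kJ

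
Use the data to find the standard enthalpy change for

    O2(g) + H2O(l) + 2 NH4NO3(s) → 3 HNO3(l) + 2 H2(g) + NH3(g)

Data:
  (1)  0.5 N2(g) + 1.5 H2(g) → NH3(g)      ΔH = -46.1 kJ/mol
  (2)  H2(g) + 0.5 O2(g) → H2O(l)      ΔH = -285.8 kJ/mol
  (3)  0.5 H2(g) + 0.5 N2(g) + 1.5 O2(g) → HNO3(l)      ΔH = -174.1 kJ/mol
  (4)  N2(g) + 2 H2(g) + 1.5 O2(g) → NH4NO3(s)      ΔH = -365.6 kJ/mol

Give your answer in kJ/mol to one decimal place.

(1) as written: -46.1 kJ/mol
(2) reversed: +285.8 kJ/mol
(3) × 3: (3)·(-174.1) = -522.3 kJ/mol
(4) reversed and × 2: (-2)·(-365.6) = +731.2 kJ/mol
ΔH = (1)·(-46.1) + (-1)·(-285.8) + (3)·(-174.1) + (-2)·(-365.6) = 448.6 kJ/mol

ΔH = 448.6 kJ/mol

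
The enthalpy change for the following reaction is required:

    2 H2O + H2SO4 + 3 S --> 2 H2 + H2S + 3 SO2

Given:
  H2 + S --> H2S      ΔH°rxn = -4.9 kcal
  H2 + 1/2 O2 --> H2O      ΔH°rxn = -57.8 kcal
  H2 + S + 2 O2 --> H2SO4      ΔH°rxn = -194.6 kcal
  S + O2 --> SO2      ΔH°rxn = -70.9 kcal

ΔH°rxn = 92.6 kcal

equation 1 as written (H2S already on the product side): -4.9 kcal
equation 2 reversed and × 2 (H2O must end up as a reactant; scale by 2 for the 2 H2O): (-2)·(-57.8) = +115.6 kcal
equation 3 reversed (H2SO4 must end up as a reactant): +194.6 kcal
equation 4 × 3 (×3 to match 3 SO2 in the target): (3)·(-70.9) = -212.7 kcal
ΔH°rxn = (1)·(-4.9) + (-2)·(-57.8) + (-1)·(-194.6) + (3)·(-70.9) = 92.6 kcal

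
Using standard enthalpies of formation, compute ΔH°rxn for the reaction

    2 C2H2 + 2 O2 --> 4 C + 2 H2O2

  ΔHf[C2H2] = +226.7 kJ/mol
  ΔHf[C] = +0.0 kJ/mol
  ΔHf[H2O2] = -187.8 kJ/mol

ΔH°rxn = -829.0 kJ/mol

Products: 4·(+0.0) + 2·(-187.8) = -375.6
Reactants: 2·(+226.7) + 2·(+0.0) = +453.4
ΔH°rxn = (-375.6) − (+453.4) = -829.0 kJ/mol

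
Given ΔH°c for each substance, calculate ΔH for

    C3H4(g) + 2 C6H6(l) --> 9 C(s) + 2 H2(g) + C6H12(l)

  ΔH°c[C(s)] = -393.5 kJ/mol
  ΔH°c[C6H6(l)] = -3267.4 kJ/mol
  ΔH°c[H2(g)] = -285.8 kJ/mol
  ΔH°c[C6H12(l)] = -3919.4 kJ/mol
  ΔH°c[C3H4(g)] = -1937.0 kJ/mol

With combustion enthalpies, reactants minus products:
= [1·(-1937.0) + 2·(-3267.4)] − [9·(-393.5) + 2·(-285.8) + 1·(-3919.4)]
= -439.3 kJ/mol

ΔH = -439.3 kJ/mol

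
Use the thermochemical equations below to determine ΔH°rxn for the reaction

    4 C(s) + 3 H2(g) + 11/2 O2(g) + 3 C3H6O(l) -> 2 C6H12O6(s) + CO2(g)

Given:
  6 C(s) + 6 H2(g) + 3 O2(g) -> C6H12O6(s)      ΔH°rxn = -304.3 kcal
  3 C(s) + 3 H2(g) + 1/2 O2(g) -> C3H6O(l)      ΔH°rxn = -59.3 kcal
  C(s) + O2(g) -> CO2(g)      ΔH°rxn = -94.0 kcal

ΔH°rxn = -524.7 kcal

equation 1 × 2: (2)·(-304.3) = -608.6 kcal
equation 2 reversed and × 3: (-3)·(-59.3) = +177.9 kcal
equation 3 as written: -94.0 kcal
ΔH°rxn = (-608.6) + (+177.9) + (-94.0) = -524.7 kcal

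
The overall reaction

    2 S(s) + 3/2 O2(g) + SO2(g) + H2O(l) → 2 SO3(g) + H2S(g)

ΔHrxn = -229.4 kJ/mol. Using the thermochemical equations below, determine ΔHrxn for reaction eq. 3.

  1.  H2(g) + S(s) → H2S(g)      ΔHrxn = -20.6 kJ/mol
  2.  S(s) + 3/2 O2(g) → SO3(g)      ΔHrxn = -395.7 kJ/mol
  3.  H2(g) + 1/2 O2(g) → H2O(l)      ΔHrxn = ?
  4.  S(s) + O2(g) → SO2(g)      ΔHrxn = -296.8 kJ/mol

ΔHrxn = -285.8 kJ/mol

eq. 1 as written (H2S(g) already on the product side): -20.6 kJ/mol
eq. 2 × 2 (×2 to match 2 SO3(g) in the target): (2)·(-395.7) = -791.4 kJ/mol
eq. 3 reversed (H2O(l) must end up as a reactant): contributes −x
eq. 4 reversed (SO2(g) must end up as a reactant): +296.8 kJ/mol
-229.4 = (-20.6) + (-791.4) + (+296.8) − x
x = (-229.4 − (-515.2)) / (-1) = -285.8 kJ/mol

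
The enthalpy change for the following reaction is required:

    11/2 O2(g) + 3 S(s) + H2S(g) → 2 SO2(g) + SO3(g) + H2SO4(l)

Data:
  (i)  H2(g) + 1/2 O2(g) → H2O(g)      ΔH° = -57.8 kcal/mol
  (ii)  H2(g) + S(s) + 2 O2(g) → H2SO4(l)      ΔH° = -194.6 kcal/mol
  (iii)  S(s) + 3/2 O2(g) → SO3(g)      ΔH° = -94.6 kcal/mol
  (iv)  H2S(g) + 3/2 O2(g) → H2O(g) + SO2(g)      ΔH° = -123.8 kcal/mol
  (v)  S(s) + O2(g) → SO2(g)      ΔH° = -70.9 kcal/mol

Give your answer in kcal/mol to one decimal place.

ΔH° = -426.1 kcal/mol

(i) reversed: +57.8 kcal/mol
(ii) as written (H2SO4(l) already on the product side): -194.6 kcal/mol
(iii) as written (SO3(g) already on the product side): -94.6 kcal/mol
(iv) as written (H2S(g) already on the reactant side): -123.8 kcal/mol
(v) as written: -70.9 kcal/mol
ΔH° = (-1)·(-57.8) + (1)·(-194.6) + (1)·(-94.6) + (1)·(-123.8) + (1)·(-70.9) = -426.1 kcal/mol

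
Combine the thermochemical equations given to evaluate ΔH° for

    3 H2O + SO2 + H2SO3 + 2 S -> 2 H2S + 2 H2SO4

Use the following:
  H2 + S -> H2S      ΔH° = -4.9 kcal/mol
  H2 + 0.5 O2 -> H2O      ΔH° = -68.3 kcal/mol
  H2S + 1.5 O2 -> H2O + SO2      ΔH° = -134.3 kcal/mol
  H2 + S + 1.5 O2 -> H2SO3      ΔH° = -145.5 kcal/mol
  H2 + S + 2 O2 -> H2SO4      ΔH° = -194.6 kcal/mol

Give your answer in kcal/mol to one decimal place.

equation 1 as written: -4.9 kcal/mol
equation 2 reversed and × 2: (-2)·(-68.3) = +136.6 kcal/mol
equation 3 reversed (reverse to put SO2 on the reactant side): +134.3 kcal/mol
equation 4 reversed (H2SO3 must end up as a reactant): +145.5 kcal/mol
equation 5 × 2 (scale by 2 for the 2 H2SO4): (2)·(-194.6) = -389.2 kcal/mol
Since enthalpy is a state function, ΔH° = (-4.9) + (+136.6) + (+134.3) + (+145.5) + (-389.2) = 22.3 kcal/mol

ΔH° = 22.3 kcal/mol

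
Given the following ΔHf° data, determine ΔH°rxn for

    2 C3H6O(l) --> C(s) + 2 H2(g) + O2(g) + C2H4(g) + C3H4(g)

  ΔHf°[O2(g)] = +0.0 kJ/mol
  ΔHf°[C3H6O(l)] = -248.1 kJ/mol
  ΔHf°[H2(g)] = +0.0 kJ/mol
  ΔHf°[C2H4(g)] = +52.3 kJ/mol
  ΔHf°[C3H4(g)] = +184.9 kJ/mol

ΔH°rxn = 733.4 kJ/mol

ΔH°rxn = Σ nΔHf°(products) − Σ nΔHf°(reactants).
Products: 1·(+0.0) + 2·(+0.0) + 1·(+0.0) + 1·(+52.3) + 1·(+184.9) = +237.2
Reactants: 2·(-248.1) = -496.2
ΔH°rxn = (+237.2) − (-496.2) = 733.4 kJ/mol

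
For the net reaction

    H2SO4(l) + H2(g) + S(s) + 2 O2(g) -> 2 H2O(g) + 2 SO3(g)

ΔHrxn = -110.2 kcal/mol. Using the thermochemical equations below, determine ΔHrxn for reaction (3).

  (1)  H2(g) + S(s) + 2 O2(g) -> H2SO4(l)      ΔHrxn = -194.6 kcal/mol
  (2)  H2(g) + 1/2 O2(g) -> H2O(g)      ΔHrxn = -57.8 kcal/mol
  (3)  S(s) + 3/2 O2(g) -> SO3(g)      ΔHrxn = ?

ΔHrxn = -94.6 kcal/mol

(1) reversed (reverse to put H2SO4(l) on the reactant side): +194.6 kcal/mol
(2) × 2 (×2 to match 2 H2O(g) in the target): (2)·(-57.8) = -115.6 kcal/mol
(3) × 2 (scale by 2 for the 2 SO3(g)): contributes 2·x
-110.2 = (+194.6) + (-115.6) + 2·x
x = (-110.2 − (+79.0)) / (2) = -94.6 kcal/mol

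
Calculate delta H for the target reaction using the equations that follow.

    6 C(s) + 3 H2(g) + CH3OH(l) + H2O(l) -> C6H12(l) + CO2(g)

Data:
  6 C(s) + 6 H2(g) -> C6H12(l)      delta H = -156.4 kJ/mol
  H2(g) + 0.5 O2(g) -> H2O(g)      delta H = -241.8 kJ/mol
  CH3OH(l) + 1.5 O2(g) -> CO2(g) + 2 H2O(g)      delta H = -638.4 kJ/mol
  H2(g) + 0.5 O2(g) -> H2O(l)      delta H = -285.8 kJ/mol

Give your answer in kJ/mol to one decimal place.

equation 1 as written (C6H12(l) already on the product side): -156.4 kJ/mol
equation 2 reversed and × 2: (-2)·(-241.8) = +483.6 kJ/mol
equation 3 as written (CH3OH(l) already on the reactant side): -638.4 kJ/mol
equation 4 reversed (H2O(l) must end up as a reactant): +285.8 kJ/mol
delta H = (-156.4) + (+483.6) + (-638.4) + (+285.8) = -25.4 kJ/mol

delta H = -25.4 kJ/mol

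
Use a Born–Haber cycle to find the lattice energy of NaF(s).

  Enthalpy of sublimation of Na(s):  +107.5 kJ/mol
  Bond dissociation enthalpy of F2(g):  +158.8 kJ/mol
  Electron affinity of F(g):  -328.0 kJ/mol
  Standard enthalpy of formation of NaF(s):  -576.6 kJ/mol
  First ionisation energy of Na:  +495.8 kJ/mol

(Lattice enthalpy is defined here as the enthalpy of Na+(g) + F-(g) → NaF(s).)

ΔHf° = 1·ΔHsub + 1·(ΣIE) + 1/2·D(F2) + 1·EA + U
-576.6 = 1·(+107.5) + 1·(+495.8) + 1/2·(+158.8) + 1·(-328.0) + U
U = -576.6 − (+354.7) = -931.3 kJ/mol

U = -931.3 kJ/mol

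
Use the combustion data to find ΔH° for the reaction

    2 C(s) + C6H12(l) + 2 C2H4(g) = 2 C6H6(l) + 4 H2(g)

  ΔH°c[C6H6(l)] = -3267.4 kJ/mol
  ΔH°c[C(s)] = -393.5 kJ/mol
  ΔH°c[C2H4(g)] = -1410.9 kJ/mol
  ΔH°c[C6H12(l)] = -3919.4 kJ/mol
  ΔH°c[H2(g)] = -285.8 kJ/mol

ΔH° = 149.8 kJ/mol

With combustion enthalpies, reactants minus products:
= [2·(-393.5) + 1·(-3919.4) + 2·(-1410.9)] − [2·(-3267.4) + 4·(-285.8)]
= 149.8 kJ/mol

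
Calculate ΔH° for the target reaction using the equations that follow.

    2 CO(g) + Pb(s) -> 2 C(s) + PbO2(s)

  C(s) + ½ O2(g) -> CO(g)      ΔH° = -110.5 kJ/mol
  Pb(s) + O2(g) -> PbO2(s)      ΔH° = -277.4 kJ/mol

ΔH° = -56.4 kJ/mol

equation 1 reversed and × 2: (-2)·(-110.5) = +221.0 kJ/mol
equation 2 as written: -277.4 kJ/mol
ΔH° = (-2)·(-110.5) + (1)·(-277.4) = -56.4 kJ/mol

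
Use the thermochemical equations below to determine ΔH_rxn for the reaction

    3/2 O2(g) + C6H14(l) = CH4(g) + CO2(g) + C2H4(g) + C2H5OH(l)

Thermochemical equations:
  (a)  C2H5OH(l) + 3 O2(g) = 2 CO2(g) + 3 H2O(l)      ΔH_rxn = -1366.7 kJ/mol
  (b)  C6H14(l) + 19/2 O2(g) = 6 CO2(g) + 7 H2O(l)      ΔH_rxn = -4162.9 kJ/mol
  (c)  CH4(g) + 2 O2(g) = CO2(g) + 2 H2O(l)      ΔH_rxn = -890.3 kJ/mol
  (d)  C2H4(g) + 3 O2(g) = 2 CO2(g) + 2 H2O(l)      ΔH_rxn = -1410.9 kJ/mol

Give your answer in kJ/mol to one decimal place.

ΔH_rxn = -495.0 kJ/mol

(a) reversed: +1366.7 kJ/mol
(b) as written: -4162.9 kJ/mol
(c) reversed: +890.3 kJ/mol
(d) reversed: +1410.9 kJ/mol
Combining the equations, ΔH_rxn = (+1366.7) + (-4162.9) + (+890.3) + (+1410.9) = -495.0 kJ/mol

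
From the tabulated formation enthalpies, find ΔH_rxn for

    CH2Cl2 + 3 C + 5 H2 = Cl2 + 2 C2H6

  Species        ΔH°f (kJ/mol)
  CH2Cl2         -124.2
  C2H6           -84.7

Products: 1·(+0.0) + 2·(-84.7) = -169.4
Reactants: 1·(-124.2) + 3·(+0.0) + 5·(+0.0) = -124.2
ΔH_rxn = (-169.4) − (-124.2) = -45.2 kJ/mol

ΔH_rxn = -45.2 kJ/mol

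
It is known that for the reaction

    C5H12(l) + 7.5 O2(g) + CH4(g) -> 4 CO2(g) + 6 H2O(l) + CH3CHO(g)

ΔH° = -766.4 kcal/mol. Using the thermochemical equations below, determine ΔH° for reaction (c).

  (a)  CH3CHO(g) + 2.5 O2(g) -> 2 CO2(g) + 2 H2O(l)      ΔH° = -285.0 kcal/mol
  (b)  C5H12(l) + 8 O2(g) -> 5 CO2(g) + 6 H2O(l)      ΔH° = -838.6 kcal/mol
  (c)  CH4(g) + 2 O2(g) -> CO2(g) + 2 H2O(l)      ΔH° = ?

(a) reversed (CH3CHO(g) must end up as a product): +285.0 kcal/mol
(b) as written (C5H12(l) already on the reactant side): -838.6 kcal/mol
(c) as written (CH4(g) already on the reactant side): contributes x
-766.4 = (+285.0) + (-838.6) + x
x = (-766.4 − (-553.6)) / (1) = -212.8 kcal/mol

ΔH° = -212.8 kcal/mol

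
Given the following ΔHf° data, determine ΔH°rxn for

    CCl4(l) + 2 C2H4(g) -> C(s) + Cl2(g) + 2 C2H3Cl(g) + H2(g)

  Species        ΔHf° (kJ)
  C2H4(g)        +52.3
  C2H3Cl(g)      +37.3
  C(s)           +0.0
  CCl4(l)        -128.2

Products: 1·(+0.0) + 1·(+0.0) + 2·(+37.3) + 1·(+0.0) = +74.6
Reactants: 1·(-128.2) + 2·(+52.3) = -23.6
ΔH°rxn = (+74.6) − (-23.6) = 98.2 kJ

ΔH°rxn = 98.2 kJ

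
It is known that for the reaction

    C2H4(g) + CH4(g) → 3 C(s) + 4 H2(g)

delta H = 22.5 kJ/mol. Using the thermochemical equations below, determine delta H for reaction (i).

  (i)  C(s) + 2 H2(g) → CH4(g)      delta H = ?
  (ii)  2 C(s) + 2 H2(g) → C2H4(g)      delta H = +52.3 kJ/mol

(i) reversed: contributes −x
(ii) reversed: -52.3 kJ/mol
+22.5 = (-52.3) − x
x = (+22.5 − (-52.3)) / (-1) = -74.8 kJ/mol

delta H = -74.8 kJ/mol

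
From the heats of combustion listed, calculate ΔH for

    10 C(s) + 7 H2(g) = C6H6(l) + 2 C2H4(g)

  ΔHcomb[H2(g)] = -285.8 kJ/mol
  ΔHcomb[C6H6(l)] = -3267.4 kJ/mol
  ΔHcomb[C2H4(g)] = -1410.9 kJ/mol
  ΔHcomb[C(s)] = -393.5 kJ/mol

Using ΔH = Σ nΔHc°(reactants) − Σ nΔHc°(products):
= [10·(-393.5) + 7·(-285.8)] − [1·(-3267.4) + 2·(-1410.9)]
= 153.6 kJ/mol

ΔH = 153.6 kJ/mol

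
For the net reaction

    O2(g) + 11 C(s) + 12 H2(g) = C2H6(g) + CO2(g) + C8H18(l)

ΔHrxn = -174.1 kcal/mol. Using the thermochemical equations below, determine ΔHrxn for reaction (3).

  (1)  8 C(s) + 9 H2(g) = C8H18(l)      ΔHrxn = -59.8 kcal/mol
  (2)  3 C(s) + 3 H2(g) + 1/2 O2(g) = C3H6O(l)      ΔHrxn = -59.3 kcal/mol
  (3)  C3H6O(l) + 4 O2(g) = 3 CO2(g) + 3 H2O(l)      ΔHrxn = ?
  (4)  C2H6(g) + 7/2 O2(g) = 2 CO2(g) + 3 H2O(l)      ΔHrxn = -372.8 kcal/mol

ΔHrxn = -427.8 kcal/mol

(1) as written (C8H18(l) already on the product side): -59.8 kcal/mol
(2) as written: -59.3 kcal/mol
(3) as written: contributes x
(4) reversed (C2H6(g) must end up as a product): +372.8 kcal/mol
-174.1 = (-59.8) + (-59.3) + (+372.8) + x
x = (-174.1 − (+253.7)) / (1) = -427.8 kcal/mol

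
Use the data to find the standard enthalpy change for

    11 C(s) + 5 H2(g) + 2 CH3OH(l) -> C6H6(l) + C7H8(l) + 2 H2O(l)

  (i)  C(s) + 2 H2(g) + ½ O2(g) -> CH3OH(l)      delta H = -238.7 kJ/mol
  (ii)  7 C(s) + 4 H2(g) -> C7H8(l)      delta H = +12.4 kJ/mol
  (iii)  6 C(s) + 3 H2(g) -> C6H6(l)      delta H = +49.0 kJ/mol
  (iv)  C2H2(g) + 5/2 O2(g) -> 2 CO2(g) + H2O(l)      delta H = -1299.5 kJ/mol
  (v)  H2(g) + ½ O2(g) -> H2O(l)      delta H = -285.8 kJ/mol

(i) reversed and × 2 (CH3OH(l) must end up as a reactant; ×2 to match 2 CH3OH(l) in the target): (-2)·(-238.7) = +477.4 kJ/mol
(ii) as written (C7H8(l) already on the product side): +12.4 kJ/mol
(iii) as written (C6H6(l) already on the product side): +49.0 kJ/mol
(iv): not needed (CO2(g) appears nowhere else).
(v) × 2: (2)·(-285.8) = -571.6 kJ/mol
Summing the manipulated equations, delta H = (-2)·(-238.7) + (1)·(+12.4) + (1)·(+49.0) + (2)·(-285.8) = -32.8 kJ/mol

delta H = -32.8 kJ/mol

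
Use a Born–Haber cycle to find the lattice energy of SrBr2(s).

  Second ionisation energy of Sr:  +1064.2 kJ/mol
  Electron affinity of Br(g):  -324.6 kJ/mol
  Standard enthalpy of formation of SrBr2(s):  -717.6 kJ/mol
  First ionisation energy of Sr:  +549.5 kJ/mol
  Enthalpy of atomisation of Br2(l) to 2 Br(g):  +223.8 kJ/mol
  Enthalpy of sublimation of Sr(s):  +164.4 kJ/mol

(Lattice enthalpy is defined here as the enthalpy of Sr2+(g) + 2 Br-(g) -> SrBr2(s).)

ΔHf° = 1·ΔHsub + 1·(ΣIE) + 1·D(Br2) + 2·EA + U
-717.6 = 1·(+164.4) + 1·(+1613.7) + 1·(+223.8) + 2·(-324.6) + U
U = -717.6 − (+1352.7) = -2070.3 kJ/mol

U = -2070.3 kJ/mol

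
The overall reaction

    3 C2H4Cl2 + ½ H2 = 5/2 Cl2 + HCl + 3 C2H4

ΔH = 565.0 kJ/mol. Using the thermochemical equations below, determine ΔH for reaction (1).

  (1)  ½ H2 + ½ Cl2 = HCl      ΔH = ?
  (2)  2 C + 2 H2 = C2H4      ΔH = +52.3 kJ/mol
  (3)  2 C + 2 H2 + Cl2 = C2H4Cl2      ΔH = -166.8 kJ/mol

(1) as written: contributes x
(2) × 3: (3)·(+52.3) = +156.9 kJ/mol
(3) reversed and × 3: (-3)·(-166.8) = +500.4 kJ/mol
+565.0 = (+156.9) + (+500.4) + x
x = (+565.0 − (+657.3)) / (1) = -92.3 kJ/mol

ΔH = -92.3 kJ/mol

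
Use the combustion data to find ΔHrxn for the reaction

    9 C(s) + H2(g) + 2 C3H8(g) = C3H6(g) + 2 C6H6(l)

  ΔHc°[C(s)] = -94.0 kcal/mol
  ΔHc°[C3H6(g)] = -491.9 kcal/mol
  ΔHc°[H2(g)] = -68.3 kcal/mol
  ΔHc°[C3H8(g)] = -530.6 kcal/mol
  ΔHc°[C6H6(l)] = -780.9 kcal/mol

ΔHrxn = 78.2 kcal/mol

With combustion enthalpies, reactants minus products:
= [9·(-94.0) + 1·(-68.3) + 2·(-530.6)] − [1·(-491.9) + 2·(-780.9)]
= 78.2 kcal/mol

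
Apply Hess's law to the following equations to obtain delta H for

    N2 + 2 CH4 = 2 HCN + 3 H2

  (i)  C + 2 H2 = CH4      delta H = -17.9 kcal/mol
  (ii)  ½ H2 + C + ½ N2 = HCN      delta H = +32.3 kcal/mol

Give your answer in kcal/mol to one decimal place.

delta H = 100.4 kcal/mol

(i) reversed and × 2: (-2)·(-17.9) = +35.8 kcal/mol
(ii) × 2: (2)·(+32.3) = +64.6 kcal/mol
delta H = (+35.8) + (+64.6) = 100.4 kcal/mol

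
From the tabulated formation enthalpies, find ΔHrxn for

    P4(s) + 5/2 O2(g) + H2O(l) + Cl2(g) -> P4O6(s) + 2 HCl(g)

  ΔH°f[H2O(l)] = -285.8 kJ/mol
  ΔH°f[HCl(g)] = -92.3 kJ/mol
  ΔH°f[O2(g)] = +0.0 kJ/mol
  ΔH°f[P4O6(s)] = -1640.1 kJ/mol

ΔHrxn = -1538.9 kJ/mol

ΔH°rxn = Σ nΔHf°(products) − Σ nΔHf°(reactants).
Products: 1·(-1640.1) + 2·(-92.3) = -1824.7
Reactants: 1·(+0.0) + 5/2·(+0.0) + 1·(-285.8) + 1·(+0.0) = -285.8
ΔHrxn = (-1824.7) − (-285.8) = -1538.9 kJ/mol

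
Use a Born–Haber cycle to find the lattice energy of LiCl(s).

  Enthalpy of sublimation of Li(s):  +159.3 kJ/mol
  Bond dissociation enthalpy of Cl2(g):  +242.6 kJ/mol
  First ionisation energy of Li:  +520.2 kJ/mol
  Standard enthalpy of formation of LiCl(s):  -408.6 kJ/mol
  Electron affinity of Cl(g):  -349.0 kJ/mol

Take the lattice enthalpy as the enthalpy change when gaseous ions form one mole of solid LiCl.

ΔHf° = 1·ΔHsub + 1·(ΣIE) + 1/2·D(Cl2) + 1·EA + U
-408.6 = 1·(+159.3) + 1·(+520.2) + 1/2·(+242.6) + 1·(-349.0) + U
U = -408.6 − (+451.8) = -860.4 kJ/mol

U = -860.4 kJ/mol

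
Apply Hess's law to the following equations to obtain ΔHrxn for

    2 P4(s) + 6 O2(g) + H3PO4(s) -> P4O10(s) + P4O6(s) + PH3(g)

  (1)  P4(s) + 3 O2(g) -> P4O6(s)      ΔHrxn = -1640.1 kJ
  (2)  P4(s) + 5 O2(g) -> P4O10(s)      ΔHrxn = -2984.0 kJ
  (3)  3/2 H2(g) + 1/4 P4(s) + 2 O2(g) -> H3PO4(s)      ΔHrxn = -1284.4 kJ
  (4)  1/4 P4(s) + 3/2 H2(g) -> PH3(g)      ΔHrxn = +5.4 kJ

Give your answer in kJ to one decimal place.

ΔHrxn = -3334.3 kJ

(1) as written (P4O6(s) already on the product side): -1640.1 kJ
(2) as written (P4O10(s) already on the product side): -2984.0 kJ
(3) reversed (H3PO4(s) must end up as a reactant): +1284.4 kJ
(4) as written (PH3(g) already on the product side): +5.4 kJ
Summing the manipulated equations, ΔHrxn = (-1640.1) + (-2984.0) + (+1284.4) + (+5.4) = -3334.3 kJ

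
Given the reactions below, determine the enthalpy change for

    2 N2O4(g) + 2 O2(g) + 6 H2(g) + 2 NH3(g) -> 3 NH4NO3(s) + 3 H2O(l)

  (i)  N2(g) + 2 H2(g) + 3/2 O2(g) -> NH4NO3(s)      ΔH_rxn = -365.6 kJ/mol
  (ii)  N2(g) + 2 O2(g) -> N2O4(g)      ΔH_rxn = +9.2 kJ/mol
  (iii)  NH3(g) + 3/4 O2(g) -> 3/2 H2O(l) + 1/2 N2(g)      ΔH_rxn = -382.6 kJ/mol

ΔH_rxn = -1880.4 kJ/mol

(i) × 3: (3)·(-365.6) = -1096.8 kJ/mol
(ii) reversed and × 2: (-2)·(+9.2) = -18.4 kJ/mol
(iii) × 2: (2)·(-382.6) = -765.2 kJ/mol
Since enthalpy is a state function, ΔH_rxn = (3)·(-365.6) + (-2)·(+9.2) + (2)·(-382.6) = -1880.4 kJ/mol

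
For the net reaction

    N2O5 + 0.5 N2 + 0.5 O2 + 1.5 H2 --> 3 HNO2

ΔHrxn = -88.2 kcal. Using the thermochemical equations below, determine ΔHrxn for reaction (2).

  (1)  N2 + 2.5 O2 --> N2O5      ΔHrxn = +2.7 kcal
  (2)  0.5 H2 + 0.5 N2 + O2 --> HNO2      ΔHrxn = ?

ΔHrxn = -28.5 kcal

(1) reversed (reverse to put N2O5 on the reactant side): -2.7 kcal
(2) × 3 (×3 to match 3 HNO2 in the target): contributes 3·x
-88.2 = (-2.7) + 3·x
x = (-88.2 − (-2.7)) / (3) = -28.5 kcal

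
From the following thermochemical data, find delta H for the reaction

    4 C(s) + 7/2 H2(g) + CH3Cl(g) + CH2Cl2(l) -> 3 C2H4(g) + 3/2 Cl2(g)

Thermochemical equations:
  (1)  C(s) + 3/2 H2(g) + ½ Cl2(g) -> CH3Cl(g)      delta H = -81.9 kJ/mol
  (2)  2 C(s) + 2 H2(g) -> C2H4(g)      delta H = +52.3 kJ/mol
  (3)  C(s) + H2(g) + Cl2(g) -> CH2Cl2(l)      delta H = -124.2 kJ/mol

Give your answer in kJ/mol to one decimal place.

delta H = 363.0 kJ/mol

(1) reversed (reverse to put CH3Cl(g) on the reactant side): +81.9 kJ/mol
(2) × 3 (scale by 3 for the 3 C2H4(g)): (3)·(+52.3) = +156.9 kJ/mol
(3) reversed (CH2Cl2(l) must end up as a reactant): +124.2 kJ/mol
delta H = (-1)·(-81.9) + (3)·(+52.3) + (-1)·(-124.2) = 363.0 kJ/mol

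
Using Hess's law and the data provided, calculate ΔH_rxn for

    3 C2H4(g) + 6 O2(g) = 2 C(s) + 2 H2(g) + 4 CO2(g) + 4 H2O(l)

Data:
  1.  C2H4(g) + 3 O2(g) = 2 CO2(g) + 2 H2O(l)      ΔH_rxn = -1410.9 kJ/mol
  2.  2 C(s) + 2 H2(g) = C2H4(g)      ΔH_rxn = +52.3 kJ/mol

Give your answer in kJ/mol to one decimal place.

ΔH_rxn = -2874.1 kJ/mol

eq. 1 × 2 (×2 to match 4 CO2(g) in the target): (2)·(-1410.9) = -2821.8 kJ/mol
eq. 2 reversed (reverse to put C(s) on the product side): -52.3 kJ/mol
ΔH_rxn = (2)·(-1410.9) + (-1)·(+52.3) = -2874.1 kJ/mol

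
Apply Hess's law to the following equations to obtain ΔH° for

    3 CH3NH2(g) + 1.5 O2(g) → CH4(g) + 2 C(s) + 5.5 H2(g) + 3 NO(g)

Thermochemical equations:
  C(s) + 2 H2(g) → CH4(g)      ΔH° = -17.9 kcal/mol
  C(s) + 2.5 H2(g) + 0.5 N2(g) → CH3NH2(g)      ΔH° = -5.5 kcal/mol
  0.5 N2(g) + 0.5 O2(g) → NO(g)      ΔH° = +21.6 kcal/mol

equation 1 as written: -17.9 kcal/mol
equation 2 reversed and × 3: (-3)·(-5.5) = +16.5 kcal/mol
equation 3 × 3: (3)·(+21.6) = +64.8 kcal/mol
Summing the manipulated equations, ΔH° = (1)·(-17.9) + (-3)·(-5.5) + (3)·(+21.6) = 63.4 kcal/mol

ΔH° = 63.4 kcal/mol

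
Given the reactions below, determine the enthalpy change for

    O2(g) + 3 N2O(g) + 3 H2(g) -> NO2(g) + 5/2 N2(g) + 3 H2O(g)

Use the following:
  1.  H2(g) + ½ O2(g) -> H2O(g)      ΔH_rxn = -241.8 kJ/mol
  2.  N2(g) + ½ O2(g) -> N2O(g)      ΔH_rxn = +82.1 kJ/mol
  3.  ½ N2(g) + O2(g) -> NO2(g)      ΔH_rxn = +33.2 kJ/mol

eq. 1 × 3: (3)·(-241.8) = -725.4 kJ/mol
eq. 2 reversed and × 3: (-3)·(+82.1) = -246.3 kJ/mol
eq. 3 as written: +33.2 kJ/mol
ΔH_rxn = (-725.4) + (-246.3) + (+33.2) = -938.5 kJ/mol

ΔH_rxn = -938.5 kJ/mol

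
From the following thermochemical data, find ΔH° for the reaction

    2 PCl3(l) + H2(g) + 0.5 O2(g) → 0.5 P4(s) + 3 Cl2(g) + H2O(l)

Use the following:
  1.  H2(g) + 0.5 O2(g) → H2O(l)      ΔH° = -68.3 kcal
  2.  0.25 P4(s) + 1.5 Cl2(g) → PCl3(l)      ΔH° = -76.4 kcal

eq. 1 as written (H2O(l) already on the product side): -68.3 kcal
eq. 2 reversed and × 2 (reverse to put PCl3(l) on the reactant side; scale by 2 for the 2 PCl3(l)): (-2)·(-76.4) = +152.8 kcal
Combining the equations, ΔH° = (1)·(-68.3) + (-2)·(-76.4) = 84.5 kcal

ΔH° = 84.5 kcal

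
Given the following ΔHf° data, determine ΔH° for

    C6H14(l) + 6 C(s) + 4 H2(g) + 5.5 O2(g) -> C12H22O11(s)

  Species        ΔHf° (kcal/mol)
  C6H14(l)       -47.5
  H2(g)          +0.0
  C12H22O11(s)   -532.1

ΔH° = -484.6 kcal/mol

Products: 1·(-532.1) = -532.1
Reactants: 1·(-47.5) + 6·(+0.0) + 4·(+0.0) + 11/2·(+0.0) = -47.5
ΔH° = (-532.1) − (-47.5) = -484.6 kcal/mol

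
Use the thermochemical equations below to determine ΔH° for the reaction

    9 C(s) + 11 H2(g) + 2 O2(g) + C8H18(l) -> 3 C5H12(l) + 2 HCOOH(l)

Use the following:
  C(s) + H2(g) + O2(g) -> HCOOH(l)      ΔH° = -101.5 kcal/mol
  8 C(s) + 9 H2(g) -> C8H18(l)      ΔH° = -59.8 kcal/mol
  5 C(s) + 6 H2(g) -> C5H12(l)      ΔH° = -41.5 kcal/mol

equation 1 × 2: (2)·(-101.5) = -203.0 kcal/mol
equation 2 reversed: +59.8 kcal/mol
equation 3 × 3: (3)·(-41.5) = -124.5 kcal/mol
ΔH° = (-203.0) + (+59.8) + (-124.5) = -267.7 kcal/mol

ΔH° = -267.7 kcal/mol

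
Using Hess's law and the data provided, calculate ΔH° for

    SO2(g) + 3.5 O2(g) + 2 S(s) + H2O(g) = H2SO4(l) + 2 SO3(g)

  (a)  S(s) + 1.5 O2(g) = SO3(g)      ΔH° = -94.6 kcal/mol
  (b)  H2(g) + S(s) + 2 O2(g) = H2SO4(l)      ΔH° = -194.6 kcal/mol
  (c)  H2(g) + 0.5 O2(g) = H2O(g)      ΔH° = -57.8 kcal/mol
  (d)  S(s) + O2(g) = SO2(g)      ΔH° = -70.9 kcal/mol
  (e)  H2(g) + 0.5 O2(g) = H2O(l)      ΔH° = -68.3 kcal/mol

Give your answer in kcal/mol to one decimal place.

ΔH° = -255.1 kcal/mol

(a) × 2: (2)·(-94.6) = -189.2 kcal/mol
(b) as written: -194.6 kcal/mol
(c) reversed: +57.8 kcal/mol
(d) reversed: +70.9 kcal/mol
(e): not needed.
ΔH° = (-189.2) + (-194.6) + (+57.8) + (+70.9) = -255.1 kcal/mol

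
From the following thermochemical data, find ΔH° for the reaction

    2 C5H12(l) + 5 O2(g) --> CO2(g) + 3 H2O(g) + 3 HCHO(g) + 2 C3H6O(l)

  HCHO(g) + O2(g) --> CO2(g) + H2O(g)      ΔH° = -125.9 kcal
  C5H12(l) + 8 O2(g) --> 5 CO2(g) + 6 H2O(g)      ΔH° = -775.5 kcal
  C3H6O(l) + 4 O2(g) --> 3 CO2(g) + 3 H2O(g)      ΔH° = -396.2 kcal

ΔH° = -380.9 kcal

equation 1 reversed and × 3 (reverse to put HCHO(g) on the product side; scale by 3 for the 3 HCHO(g)): (-3)·(-125.9) = +377.7 kcal
equation 2 × 2 (scale by 2 for the 2 C5H12(l)): (2)·(-775.5) = -1551.0 kcal
equation 3 reversed and × 2 (C3H6O(l) must end up as a product; scale by 2 for the 2 C3H6O(l)): (-2)·(-396.2) = +792.4 kcal
ΔH° = (+377.7) + (-1551.0) + (+792.4) = -380.9 kcal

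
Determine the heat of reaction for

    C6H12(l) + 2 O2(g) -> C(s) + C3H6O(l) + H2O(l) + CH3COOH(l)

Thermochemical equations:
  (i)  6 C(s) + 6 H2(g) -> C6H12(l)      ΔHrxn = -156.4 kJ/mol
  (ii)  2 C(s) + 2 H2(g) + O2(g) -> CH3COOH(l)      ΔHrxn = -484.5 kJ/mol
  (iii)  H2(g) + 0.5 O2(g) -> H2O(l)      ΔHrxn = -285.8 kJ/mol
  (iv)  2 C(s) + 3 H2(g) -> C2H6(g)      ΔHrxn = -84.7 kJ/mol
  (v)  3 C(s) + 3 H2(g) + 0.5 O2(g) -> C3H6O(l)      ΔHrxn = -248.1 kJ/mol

ΔHrxn = -862.0 kJ/mol

(i) reversed (reverse to put C6H12(l) on the reactant side): +156.4 kJ/mol
(ii) as written (CH3COOH(l) already on the product side): -484.5 kJ/mol
(iii) as written (H2O(l) already on the product side): -285.8 kJ/mol
(iv): not needed (C2H6(g) appears nowhere else).
(v) as written (C3H6O(l) already on the product side): -248.1 kJ/mol
ΔHrxn = (-1)·(-156.4) + (1)·(-484.5) + (1)·(-285.8) + (1)·(-248.1) = -862.0 kJ/mol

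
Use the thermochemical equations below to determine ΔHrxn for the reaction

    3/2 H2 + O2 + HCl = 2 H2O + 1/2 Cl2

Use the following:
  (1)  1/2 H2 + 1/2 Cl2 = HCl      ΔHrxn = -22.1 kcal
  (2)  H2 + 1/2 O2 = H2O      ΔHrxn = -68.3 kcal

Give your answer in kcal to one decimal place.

ΔHrxn = -114.5 kcal

(1) reversed: +22.1 kcal
(2) × 2: (2)·(-68.3) = -136.6 kcal
ΔHrxn = (-1)·(-22.1) + (2)·(-68.3) = -114.5 kcal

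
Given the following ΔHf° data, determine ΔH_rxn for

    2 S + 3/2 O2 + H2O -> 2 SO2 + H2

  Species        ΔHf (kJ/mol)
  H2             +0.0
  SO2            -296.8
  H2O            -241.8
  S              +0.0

Products: 2·(-296.8) + 1·(+0.0) = -593.6
Reactants: 2·(+0.0) + 3/2·(+0.0) + 1·(-241.8) = -241.8
ΔH_rxn = (-593.6) − (-241.8) = -351.8 kJ/mol

ΔH_rxn = -351.8 kJ/mol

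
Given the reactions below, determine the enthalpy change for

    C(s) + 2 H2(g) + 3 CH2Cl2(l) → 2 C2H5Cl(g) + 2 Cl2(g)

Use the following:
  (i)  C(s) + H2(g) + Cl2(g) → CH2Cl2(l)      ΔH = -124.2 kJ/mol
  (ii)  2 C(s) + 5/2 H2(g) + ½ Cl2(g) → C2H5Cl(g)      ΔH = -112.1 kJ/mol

(i) reversed and × 3 (reverse to put CH2Cl2(l) on the reactant side; ×3 to match 3 CH2Cl2(l) in the target): (-3)·(-124.2) = +372.6 kJ/mol
(ii) × 2 (scale by 2 for the 2 C2H5Cl(g)): (2)·(-112.1) = -224.2 kJ/mol
By Hess's law, ΔH = (-3)·(-124.2) + (2)·(-112.1) = 148.4 kJ/mol

ΔH = 148.4 kJ/mol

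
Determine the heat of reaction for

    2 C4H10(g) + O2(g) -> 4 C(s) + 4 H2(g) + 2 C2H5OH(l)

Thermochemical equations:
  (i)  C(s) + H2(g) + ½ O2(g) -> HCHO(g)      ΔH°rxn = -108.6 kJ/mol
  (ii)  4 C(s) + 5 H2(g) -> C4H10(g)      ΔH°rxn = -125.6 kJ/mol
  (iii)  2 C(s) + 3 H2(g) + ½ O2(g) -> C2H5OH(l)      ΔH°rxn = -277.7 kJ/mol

ΔH°rxn = -304.2 kJ/mol

(i): not needed.
(ii) reversed and × 2: (-2)·(-125.6) = +251.2 kJ/mol
(iii) × 2: (2)·(-277.7) = -555.4 kJ/mol
Since enthalpy is a state function, ΔH°rxn = (+251.2) + (-555.4) = -304.2 kJ/mol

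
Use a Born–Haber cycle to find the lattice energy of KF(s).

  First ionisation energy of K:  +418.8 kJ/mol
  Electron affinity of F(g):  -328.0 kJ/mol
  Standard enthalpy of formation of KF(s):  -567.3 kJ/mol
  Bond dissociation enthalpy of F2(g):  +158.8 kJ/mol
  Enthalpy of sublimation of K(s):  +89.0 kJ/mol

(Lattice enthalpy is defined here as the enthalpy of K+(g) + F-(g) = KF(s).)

ΔHf° = 1·ΔHsub + 1·(ΣIE) + 1/2·D(F2) + 1·EA + U
-567.3 = 1·(+89.0) + 1·(+418.8) + 1/2·(+158.8) + 1·(-328.0) + U
U = -567.3 − (+259.2) = -826.5 kJ/mol

U = -826.5 kJ/mol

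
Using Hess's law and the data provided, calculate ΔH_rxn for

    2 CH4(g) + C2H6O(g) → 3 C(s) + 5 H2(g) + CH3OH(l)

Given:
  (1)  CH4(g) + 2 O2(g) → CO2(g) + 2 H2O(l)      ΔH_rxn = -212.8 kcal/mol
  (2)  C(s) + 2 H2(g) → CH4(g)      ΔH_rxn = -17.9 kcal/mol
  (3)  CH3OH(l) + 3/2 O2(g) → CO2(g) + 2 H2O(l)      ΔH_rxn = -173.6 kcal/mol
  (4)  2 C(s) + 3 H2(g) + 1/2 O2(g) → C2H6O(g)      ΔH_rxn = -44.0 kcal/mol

(1) as written: -212.8 kcal/mol
(2) reversed: +17.9 kcal/mol
(3) reversed: +173.6 kcal/mol
(4) reversed: +44.0 kcal/mol
Since enthalpy is a state function, ΔH_rxn = (1)·(-212.8) + (-1)·(-17.9) + (-1)·(-173.6) + (-1)·(-44.0) = 22.7 kcal/mol

ΔH_rxn = 22.7 kcal/mol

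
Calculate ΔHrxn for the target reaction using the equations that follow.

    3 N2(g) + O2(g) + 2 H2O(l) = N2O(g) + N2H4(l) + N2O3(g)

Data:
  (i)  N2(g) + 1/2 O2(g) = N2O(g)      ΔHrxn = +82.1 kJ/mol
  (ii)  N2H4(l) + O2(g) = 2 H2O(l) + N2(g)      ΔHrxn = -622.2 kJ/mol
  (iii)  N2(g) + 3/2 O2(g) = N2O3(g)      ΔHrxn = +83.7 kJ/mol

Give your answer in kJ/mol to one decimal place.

(i) as written: +82.1 kJ/mol
(ii) reversed: +622.2 kJ/mol
(iii) as written: +83.7 kJ/mol
ΔHrxn = (+82.1) + (+622.2) + (+83.7) = 788.0 kJ/mol

ΔHrxn = 788.0 kJ/mol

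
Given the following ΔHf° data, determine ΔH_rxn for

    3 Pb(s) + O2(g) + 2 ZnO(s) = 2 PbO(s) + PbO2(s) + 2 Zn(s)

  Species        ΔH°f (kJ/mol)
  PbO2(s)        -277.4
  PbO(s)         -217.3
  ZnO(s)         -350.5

ΔH_rxn = -11.0 kJ/mol

Products: 2·(-217.3) + 1·(-277.4) + 2·(+0.0) = -712.0
Reactants: 3·(+0.0) + 1·(+0.0) + 2·(-350.5) = -701.0
ΔH_rxn = (-712.0) − (-701.0) = -11.0 kJ/mol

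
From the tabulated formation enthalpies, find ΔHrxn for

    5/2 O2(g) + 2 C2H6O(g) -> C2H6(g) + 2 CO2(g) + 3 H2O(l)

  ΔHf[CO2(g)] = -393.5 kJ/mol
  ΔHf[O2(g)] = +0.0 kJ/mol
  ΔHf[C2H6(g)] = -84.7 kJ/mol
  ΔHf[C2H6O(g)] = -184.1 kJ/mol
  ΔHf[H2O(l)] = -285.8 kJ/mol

Products: 1·(-84.7) + 2·(-393.5) + 3·(-285.8) = -1729.1
Reactants: 5/2·(+0.0) + 2·(-184.1) = -368.2
ΔHrxn = (-1729.1) − (-368.2) = -1360.9 kJ/mol

ΔHrxn = -1360.9 kJ/mol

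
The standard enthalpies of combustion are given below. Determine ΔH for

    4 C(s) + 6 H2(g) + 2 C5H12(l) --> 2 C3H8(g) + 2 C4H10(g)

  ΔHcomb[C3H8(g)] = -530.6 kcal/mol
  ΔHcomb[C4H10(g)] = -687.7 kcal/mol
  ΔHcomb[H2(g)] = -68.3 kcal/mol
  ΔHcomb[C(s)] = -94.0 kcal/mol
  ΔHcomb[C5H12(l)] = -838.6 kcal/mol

Using ΔH = Σ nΔHc°(reactants) − Σ nΔHc°(products):
= [4·(-94.0) + 6·(-68.3) + 2·(-838.6)] − [2·(-530.6) + 2·(-687.7)]
= -26.4 kcal/mol

ΔH = -26.4 kcal/mol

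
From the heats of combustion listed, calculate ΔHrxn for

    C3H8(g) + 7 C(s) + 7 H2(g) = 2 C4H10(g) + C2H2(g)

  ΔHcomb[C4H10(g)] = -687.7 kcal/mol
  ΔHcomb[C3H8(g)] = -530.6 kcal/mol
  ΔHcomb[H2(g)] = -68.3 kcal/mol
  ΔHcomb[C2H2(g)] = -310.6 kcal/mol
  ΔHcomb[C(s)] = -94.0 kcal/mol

ΔHrxn = 19.3 kcal/mol

Using ΔH = Σ nΔHc°(reactants) − Σ nΔHc°(products):
= [1·(-530.6) + 7·(-94.0) + 7·(-68.3)] − [2·(-687.7) + 1·(-310.6)]
= 19.3 kcal/mol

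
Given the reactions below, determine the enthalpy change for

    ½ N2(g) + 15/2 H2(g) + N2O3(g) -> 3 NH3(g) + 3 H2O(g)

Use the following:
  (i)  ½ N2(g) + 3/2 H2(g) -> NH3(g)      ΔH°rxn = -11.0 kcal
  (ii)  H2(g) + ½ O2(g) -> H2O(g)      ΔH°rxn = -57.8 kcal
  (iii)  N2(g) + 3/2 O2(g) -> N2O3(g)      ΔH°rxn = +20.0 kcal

(i) × 3: (3)·(-11.0) = -33.0 kcal
(ii) × 3: (3)·(-57.8) = -173.4 kcal
(iii) reversed: -20.0 kcal
Combining the equations, ΔH°rxn = (3)·(-11.0) + (3)·(-57.8) + (-1)·(+20.0) = -226.4 kcal

ΔH°rxn = -226.4 kcal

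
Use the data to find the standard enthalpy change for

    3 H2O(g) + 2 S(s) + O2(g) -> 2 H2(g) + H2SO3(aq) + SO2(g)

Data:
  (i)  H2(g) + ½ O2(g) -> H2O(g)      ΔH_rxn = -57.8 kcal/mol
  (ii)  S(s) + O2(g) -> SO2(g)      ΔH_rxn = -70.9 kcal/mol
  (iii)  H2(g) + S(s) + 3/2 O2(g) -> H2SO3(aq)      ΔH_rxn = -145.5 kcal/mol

ΔH_rxn = -43.0 kcal/mol

(i) reversed and × 3 (reverse to put H2O(g) on the reactant side; ×3 to match 3 H2O(g) in the target): (-3)·(-57.8) = +173.4 kcal/mol
(ii) as written (SO2(g) already on the product side): -70.9 kcal/mol
(iii) as written (H2SO3(aq) already on the product side): -145.5 kcal/mol
By Hess's law, ΔH_rxn = (-3)·(-57.8) + (1)·(-70.9) + (1)·(-145.5) = -43.0 kcal/mol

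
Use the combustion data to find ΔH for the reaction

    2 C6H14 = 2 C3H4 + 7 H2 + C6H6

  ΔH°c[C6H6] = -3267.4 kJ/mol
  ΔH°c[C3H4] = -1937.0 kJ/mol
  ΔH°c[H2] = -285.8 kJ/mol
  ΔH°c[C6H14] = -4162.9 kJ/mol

With combustion enthalpies, reactants minus products:
= [2·(-4162.9)] − [2·(-1937.0) + 7·(-285.8) + 1·(-3267.4)]
= 816.2 kJ/mol

ΔH = 816.2 kJ/mol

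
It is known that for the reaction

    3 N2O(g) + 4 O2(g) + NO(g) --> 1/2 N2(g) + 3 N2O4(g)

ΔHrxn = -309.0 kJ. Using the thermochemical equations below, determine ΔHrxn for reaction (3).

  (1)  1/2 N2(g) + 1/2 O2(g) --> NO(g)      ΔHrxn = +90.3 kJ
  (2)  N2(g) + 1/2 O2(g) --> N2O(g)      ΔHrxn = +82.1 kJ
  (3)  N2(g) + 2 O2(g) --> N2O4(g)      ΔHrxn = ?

(1) reversed (reverse to put NO(g) on the reactant side): -90.3 kJ
(2) reversed and × 3 (reverse to put N2O(g) on the reactant side; ×3 to match 3 N2O(g) in the target): (-3)·(+82.1) = -246.3 kJ
(3) × 3 (scale by 3 for the 3 N2O4(g)): contributes 3·x
-309.0 = (-90.3) + (-246.3) + 3·x
x = (-309.0 − (-336.6)) / (3) = 9.2 kJ

ΔHrxn = 9.2 kJ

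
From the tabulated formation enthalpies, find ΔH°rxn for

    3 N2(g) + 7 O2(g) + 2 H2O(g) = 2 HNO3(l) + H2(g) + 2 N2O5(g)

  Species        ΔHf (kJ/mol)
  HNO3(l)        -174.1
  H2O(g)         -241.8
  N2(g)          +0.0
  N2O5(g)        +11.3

ΔH°rxn = Σ nΔHf°(products) − Σ nΔHf°(reactants).
Products: 2·(-174.1) + 1·(+0.0) + 2·(+11.3) = -325.6
Reactants: 3·(+0.0) + 7·(+0.0) + 2·(-241.8) = -483.6
ΔH°rxn = (-325.6) − (-483.6) = 158.0 kJ/mol

ΔH°rxn = 158.0 kJ/mol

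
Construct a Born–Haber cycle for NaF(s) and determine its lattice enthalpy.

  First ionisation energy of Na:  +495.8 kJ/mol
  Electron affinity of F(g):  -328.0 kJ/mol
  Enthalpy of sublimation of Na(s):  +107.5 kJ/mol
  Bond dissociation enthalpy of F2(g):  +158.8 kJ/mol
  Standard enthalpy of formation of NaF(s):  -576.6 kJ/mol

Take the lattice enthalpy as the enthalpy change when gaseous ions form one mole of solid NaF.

ΔHf° = 1·ΔHsub + 1·(ΣIE) + 1/2·D(F2) + 1·EA + U
-576.6 = 1·(+107.5) + 1·(+495.8) + 1/2·(+158.8) + 1·(-328.0) + U
U = -576.6 − (+354.7) = -931.3 kJ/mol

U = -931.3 kJ/mol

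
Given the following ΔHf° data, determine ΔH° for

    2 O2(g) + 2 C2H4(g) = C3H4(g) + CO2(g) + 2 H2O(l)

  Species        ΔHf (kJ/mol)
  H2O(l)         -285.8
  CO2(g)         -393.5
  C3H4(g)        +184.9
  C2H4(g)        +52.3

ΔH°rxn = Σ nΔHf°(products) − Σ nΔHf°(reactants).
Products: 1·(+184.9) + 1·(-393.5) + 2·(-285.8) = -780.2
Reactants: 2·(+0.0) + 2·(+52.3) = +104.6
ΔH° = (-780.2) − (+104.6) = -884.8 kJ/mol

ΔH° = -884.8 kJ/mol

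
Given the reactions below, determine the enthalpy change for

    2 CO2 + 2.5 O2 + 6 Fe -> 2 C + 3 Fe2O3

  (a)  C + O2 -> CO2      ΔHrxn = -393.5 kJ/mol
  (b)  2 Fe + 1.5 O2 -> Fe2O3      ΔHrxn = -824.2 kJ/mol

ΔHrxn = -1685.6 kJ/mol

(a) reversed and × 2 (CO2 must end up as a reactant; scale by 2 for the 2 CO2): (-2)·(-393.5) = +787.0 kJ/mol
(b) × 3 (×3 to match 3 Fe2O3 in the target): (3)·(-824.2) = -2472.6 kJ/mol
ΔHrxn = (+787.0) + (-2472.6) = -1685.6 kJ/mol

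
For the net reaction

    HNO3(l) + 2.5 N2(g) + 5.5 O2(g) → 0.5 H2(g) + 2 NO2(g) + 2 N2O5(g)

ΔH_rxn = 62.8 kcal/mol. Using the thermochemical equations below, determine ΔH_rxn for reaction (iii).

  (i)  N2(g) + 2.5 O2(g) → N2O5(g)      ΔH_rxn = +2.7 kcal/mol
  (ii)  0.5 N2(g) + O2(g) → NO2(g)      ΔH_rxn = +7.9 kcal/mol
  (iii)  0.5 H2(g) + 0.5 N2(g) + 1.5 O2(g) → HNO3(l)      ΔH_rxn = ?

ΔH_rxn = -41.6 kcal/mol

(i) × 2: (2)·(+2.7) = +5.4 kcal/mol
(ii) × 2: (2)·(+7.9) = +15.8 kcal/mol
(iii) reversed: contributes −x
+62.8 = (+5.4) + (+15.8) − x
x = (+62.8 − (+21.2)) / (-1) = -41.6 kcal/mol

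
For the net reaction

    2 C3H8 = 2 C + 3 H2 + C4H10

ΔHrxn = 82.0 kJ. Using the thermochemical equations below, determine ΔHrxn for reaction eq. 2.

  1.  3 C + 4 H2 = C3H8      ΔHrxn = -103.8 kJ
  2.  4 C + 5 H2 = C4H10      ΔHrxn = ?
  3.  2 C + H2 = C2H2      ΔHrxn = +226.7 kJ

ΔHrxn = -125.6 kJ

eq. 1 reversed and × 2 (reverse to put C3H8 on the reactant side; ×2 to match 2 C3H8 in the target): (-2)·(-103.8) = +207.6 kJ
eq. 2 as written (C4H10 already on the product side): contributes x
eq. 3: not needed (C2H2 appears nowhere else).
+82.0 = (+207.6) + x
x = (+82.0 − (+207.6)) / (1) = -125.6 kJ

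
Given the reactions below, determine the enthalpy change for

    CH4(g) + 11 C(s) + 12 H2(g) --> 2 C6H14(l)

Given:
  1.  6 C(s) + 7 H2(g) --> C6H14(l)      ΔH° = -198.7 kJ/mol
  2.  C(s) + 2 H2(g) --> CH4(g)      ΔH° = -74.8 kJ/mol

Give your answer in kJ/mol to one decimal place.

ΔH° = -322.6 kJ/mol

eq. 1 × 2 (×2 to match 2 C6H14(l) in the target): (2)·(-198.7) = -397.4 kJ/mol
eq. 2 reversed (reverse to put CH4(g) on the reactant side): +74.8 kJ/mol
ΔH° = (-397.4) + (+74.8) = -322.6 kJ/mol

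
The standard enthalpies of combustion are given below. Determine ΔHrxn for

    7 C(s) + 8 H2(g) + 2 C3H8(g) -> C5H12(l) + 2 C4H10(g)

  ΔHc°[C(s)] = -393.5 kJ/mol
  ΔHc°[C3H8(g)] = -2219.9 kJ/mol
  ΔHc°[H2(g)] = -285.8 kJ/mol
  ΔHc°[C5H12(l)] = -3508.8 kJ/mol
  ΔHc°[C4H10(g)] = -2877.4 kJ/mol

Using ΔH = Σ nΔHc°(reactants) − Σ nΔHc°(products):
= [7·(-393.5) + 8·(-285.8) + 2·(-2219.9)] − [1·(-3508.8) + 2·(-2877.4)]
= -217.1 kJ/mol

ΔHrxn = -217.1 kJ/mol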